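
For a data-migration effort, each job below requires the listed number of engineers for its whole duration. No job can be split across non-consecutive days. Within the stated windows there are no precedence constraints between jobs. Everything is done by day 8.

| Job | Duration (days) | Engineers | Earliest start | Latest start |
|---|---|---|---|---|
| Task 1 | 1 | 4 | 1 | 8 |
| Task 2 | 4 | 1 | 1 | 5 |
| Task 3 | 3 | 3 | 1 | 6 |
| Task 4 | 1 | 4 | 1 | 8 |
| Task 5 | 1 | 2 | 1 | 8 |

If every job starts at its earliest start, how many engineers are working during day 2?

4

At early start, day 2 has: Task 2, Task 3.
Demand: 1 + 3 = 4.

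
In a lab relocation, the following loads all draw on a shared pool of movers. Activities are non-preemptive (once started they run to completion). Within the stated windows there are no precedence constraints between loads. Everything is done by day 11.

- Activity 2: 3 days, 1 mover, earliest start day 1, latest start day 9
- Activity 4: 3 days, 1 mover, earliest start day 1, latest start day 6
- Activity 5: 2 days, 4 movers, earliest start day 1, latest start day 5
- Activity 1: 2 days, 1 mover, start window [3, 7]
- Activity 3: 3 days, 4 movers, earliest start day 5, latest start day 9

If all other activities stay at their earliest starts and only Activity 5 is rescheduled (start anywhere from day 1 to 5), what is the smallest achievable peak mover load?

6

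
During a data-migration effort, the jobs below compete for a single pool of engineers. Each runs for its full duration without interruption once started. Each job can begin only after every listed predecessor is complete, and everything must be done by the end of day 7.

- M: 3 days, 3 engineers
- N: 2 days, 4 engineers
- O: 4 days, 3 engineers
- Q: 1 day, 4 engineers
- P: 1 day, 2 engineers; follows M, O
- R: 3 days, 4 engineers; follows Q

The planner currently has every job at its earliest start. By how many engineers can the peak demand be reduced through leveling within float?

7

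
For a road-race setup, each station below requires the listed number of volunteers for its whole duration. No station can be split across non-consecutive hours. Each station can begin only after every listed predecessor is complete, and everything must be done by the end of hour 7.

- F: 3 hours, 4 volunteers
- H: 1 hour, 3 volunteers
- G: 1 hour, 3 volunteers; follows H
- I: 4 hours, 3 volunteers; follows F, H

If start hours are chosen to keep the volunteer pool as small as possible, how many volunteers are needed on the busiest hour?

Schedule F@1, H@1, G@2, I@4: h1:7  h2:7  h3:4  h4:3  h5:3  h6:3  h7:3 — peak 7.
No arrangement of the 15 feasible schedules does better.

7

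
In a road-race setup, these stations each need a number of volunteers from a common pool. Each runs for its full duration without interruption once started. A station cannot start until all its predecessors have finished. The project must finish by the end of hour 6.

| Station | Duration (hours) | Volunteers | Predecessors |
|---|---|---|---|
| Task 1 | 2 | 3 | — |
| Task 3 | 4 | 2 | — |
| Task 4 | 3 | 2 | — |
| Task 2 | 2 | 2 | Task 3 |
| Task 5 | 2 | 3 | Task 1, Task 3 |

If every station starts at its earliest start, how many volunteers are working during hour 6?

At early start, hour 6 has: Task 2, Task 5.
Demand: 2 + 3 = 5.

5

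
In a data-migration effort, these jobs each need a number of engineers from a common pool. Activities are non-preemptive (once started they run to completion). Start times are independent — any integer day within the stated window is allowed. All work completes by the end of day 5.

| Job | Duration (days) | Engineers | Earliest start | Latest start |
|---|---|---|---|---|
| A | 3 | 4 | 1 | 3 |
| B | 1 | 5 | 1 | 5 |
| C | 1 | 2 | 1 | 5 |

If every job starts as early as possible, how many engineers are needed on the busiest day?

Early-start schedule: A@1, B@1, C@1.
Load per day: day 1: 11, day 2: 4, day 3: 4, day 4: 0, day 5: 0.
Peak is 11.

11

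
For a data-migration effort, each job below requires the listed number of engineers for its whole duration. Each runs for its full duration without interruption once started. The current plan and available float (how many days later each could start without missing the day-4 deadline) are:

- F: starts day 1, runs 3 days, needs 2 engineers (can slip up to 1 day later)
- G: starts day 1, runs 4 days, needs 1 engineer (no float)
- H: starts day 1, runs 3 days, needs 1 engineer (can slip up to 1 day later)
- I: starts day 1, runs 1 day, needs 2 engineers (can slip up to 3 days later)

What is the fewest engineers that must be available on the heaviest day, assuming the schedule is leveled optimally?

Early-start (F@1, G@1, H@1, I@1) gives peak 6: d1:6  d2:4  d3:4  d4:1.
Shift I→4.
Schedule F@1, G@1, H@1, I@4: d1:4  d2:4  d3:4  d4:3 — peak 4.
Total engineer-days = 15 over 4 days ⇒ peak ≥ ⌈15/4⌉ = 4, so 4 is optimal.

4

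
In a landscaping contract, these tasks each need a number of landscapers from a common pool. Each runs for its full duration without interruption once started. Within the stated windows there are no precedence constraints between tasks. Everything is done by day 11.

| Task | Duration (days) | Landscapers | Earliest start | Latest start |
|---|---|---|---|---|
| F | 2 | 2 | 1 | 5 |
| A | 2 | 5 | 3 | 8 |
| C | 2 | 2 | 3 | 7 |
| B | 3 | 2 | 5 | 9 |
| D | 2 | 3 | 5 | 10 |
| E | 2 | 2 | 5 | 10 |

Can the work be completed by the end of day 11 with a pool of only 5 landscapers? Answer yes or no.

Schedule F@1, A@3, C@5, B@5, D@7, E@8: d1:2  d2:2  d3:5  d4:5  d5:4  d6:4  d7:5  d8:5  d9:2  d10:0  d11:0 — peak 5 ≤ 5.

yes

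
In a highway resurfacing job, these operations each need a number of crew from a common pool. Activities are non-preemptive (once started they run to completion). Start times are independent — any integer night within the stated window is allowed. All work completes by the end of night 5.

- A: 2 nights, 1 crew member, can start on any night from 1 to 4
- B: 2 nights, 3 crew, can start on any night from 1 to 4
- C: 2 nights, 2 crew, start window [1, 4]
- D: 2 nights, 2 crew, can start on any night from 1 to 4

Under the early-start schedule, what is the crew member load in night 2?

At early start, night 2 has: A, B, C, D.
Demand: 1 + 3 + 2 + 2 = 8.

8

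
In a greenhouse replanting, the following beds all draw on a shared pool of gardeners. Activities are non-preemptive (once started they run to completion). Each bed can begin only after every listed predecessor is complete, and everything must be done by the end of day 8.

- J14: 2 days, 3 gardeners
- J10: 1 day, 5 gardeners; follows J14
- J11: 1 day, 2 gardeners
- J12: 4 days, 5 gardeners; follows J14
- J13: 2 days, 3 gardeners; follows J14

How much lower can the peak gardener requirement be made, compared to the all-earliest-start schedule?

Early-start peak: d1:5  d2:3  d3:13  d4:8  d5:5  d6:5  d7:0  d8:0 ⇒ 13.
Leveled (J14@1, J10@3, J11@1, J12@4, J13@3): d1:5  d2:3  d3:8  d4:8  d5:5  d6:5  d7:5  d8:0 ⇒ 8.
Reduction 13 − 8 = 5.

5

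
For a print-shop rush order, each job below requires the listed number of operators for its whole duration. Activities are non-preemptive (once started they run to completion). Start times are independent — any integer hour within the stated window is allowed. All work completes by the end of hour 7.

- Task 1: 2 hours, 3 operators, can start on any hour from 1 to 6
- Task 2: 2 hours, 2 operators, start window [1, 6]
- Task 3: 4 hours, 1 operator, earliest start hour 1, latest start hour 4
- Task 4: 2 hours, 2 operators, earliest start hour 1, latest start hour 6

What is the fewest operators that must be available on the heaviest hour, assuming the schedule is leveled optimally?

3

Early-start (Task 1@1, Task 2@1, Task 3@1, Task 4@1) gives peak 8: h1:8  h2:8  h3:1  h4:1  h5:0  h6:0  h7:0.
Shift Task 2→3, Task 3→3, Task 4→5.
Schedule Task 1@1, Task 2@3, Task 3@3, Task 4@5: h1:3  h2:3  h3:3  h4:3  h5:3  h6:3  h7:0 — peak 3.
Total operator-hours = 18 over 7 hours ⇒ peak ≥ ⌈18/7⌉ = 3, so 3 is optimal.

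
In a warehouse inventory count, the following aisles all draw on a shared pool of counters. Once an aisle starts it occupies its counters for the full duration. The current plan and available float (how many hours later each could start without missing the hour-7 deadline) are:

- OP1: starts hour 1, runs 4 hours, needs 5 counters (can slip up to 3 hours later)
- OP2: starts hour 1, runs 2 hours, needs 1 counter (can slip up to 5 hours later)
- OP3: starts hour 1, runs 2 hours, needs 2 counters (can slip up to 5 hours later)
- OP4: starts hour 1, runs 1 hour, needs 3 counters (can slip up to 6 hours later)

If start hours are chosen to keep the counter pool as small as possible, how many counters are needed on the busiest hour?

Early-start (OP1@1, OP2@1, OP3@1, OP4@1) gives peak 11: h1:11  h2:8  h3:5  h4:5  h5:0  h6:0  h7:0.
Shift OP2→5, OP3→5, OP4→7.
Schedule OP1@1, OP2@5, OP3@5, OP4@7: h1:5  h2:5  h3:5  h4:5  h5:3  h6:3  h7:3 — peak 5.
Total counter-hours = 29 over 7 hours ⇒ peak ≥ ⌈29/7⌉ = 5, so 5 is optimal.

5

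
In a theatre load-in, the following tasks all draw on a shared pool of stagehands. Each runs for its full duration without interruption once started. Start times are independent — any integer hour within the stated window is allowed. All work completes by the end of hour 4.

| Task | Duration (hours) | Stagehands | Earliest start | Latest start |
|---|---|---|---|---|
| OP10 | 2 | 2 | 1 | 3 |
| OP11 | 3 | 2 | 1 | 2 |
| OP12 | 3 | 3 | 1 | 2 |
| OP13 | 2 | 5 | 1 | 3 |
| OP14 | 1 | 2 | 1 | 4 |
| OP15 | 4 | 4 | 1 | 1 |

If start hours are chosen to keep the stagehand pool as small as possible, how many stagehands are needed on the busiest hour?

Early-start (OP10@1, OP11@1, OP12@1, OP13@1, OP14@1, OP15@1) gives peak 18: h1:18  h2:16  h3:9  h4:4.
Shift OP13→3.
Schedule OP10@1, OP11@1, OP12@1, OP13@3, OP14@1, OP15@1: h1:13  h2:11  h3:14  h4:9 — peak 14.

14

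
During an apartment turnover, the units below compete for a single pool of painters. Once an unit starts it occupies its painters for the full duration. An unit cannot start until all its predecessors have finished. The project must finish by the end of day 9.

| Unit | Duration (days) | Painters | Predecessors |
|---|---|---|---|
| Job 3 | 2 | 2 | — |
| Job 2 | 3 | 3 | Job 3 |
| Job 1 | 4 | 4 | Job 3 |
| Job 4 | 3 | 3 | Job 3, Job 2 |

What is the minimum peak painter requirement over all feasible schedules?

7

Schedule Job 3@1, Job 2@3, Job 1@3, Job 4@6: d1:2  d2:2  d3:7  d4:7  d5:7  d6:7  d7:3  d8:3  d9:0 — peak 7.
No arrangement of the 15 feasible schedules does better.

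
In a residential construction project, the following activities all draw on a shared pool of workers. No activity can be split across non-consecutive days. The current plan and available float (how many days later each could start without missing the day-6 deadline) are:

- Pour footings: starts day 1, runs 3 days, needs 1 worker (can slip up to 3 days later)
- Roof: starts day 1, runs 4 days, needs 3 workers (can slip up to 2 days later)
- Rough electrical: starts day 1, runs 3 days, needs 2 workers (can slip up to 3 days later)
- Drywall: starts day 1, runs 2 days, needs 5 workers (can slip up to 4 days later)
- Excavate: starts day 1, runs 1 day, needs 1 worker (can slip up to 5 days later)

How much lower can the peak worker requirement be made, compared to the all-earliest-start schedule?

Early-start peak: d1:12  d2:11  d3:6  d4:3  d5:0  d6:0 ⇒ 12.
Leveled (Pour footings@1, Roof@1, Rough electrical@1, Drywall@5, Excavate@4): d1:6  d2:6  d3:6  d4:4  d5:5  d6:5 ⇒ 6.
Reduction 12 − 6 = 6.

6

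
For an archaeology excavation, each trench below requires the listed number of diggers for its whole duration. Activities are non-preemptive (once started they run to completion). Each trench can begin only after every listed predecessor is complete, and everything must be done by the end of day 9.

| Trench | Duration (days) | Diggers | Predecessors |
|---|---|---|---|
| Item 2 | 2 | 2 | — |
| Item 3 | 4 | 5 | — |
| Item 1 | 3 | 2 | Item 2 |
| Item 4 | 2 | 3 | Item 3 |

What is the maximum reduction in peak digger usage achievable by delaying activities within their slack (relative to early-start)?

Early-start peak: d1:7  d2:7  d3:7  d4:7  d5:5  d6:3  d7:0  d8:0  d9:0 ⇒ 7.
Leveled (Item 2@1, Item 3@3, Item 1@7, Item 4@7): d1:2  d2:2  d3:5  d4:5  d5:5  d6:5  d7:5  d8:5  d9:2 ⇒ 5.
Reduction 7 − 5 = 2.

2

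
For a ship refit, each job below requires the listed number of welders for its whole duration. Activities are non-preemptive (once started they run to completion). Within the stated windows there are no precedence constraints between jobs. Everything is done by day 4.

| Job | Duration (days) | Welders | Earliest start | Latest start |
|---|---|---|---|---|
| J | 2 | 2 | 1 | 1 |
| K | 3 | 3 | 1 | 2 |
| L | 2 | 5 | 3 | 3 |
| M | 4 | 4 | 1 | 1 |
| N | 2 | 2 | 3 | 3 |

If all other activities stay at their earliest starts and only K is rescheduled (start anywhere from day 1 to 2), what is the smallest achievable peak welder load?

K@1: d1:9  d2:9  d3:14  d4:11 → peak 14
K@2: d1:6  d2:9  d3:14  d4:14 → peak 14
Best is K@1, peak 14.

14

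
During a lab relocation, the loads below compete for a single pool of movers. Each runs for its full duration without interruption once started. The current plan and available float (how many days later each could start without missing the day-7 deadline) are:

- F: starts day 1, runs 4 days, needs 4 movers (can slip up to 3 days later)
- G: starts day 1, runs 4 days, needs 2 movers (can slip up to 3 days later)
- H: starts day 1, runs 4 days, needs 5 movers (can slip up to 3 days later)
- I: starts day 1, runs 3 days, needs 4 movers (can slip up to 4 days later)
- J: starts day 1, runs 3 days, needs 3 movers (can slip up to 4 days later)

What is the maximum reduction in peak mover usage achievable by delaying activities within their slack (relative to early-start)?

7

Early-start peak: d1:18  d2:18  d3:18  d4:11  d5:0  d6:0  d7:0 ⇒ 18.
Leveled (F@1, G@1, H@1, I@5, J@5): d1:11  d2:11  d3:11  d4:11  d5:7  d6:7  d7:7 ⇒ 11.
Reduction 18 − 11 = 7.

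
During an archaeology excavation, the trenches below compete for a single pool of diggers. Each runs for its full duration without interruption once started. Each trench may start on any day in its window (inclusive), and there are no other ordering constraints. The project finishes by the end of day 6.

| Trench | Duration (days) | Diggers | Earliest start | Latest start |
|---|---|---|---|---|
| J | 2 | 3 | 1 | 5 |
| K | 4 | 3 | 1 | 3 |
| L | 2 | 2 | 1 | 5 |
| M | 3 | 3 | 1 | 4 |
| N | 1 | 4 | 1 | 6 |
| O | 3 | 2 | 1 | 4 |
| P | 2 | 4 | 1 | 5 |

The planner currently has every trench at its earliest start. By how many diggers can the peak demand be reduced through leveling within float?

12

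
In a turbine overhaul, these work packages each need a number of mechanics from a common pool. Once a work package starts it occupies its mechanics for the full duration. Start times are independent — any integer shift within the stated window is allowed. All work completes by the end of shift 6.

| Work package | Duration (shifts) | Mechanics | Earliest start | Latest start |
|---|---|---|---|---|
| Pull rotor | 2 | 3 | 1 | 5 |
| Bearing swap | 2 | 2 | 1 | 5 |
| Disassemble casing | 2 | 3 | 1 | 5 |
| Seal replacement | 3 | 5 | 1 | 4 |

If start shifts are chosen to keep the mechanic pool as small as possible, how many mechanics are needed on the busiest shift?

Early-start (Pull rotor@1, Bearing swap@1, Disassemble casing@1, Seal replacement@1) gives peak 13: s1:13  s2:13  s3:5  s4:0  s5:0  s6:0.
Shift Bearing swap→3, Seal replacement→3.
Schedule Pull rotor@1, Bearing swap@3, Disassemble casing@1, Seal replacement@3: s1:6  s2:6  s3:7  s4:7  s5:5  s6:0 — peak 7.

7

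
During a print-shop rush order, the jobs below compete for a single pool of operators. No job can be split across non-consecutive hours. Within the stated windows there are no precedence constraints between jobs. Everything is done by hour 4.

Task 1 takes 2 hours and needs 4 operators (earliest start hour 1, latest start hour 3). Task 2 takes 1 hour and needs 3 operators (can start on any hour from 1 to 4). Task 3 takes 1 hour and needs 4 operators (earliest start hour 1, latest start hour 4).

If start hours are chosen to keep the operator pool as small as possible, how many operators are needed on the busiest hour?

4

Early-start (Task 1@1, Task 2@1, Task 3@1) gives peak 11: h1:11  h2:4  h3:0  h4:0.
Shift Task 2→3, Task 3→4.
Schedule Task 1@1, Task 2@3, Task 3@4: h1:4  h2:4  h3:3  h4:4 — peak 4.
Total operator-hours = 15 over 4 hours ⇒ peak ≥ ⌈15/4⌉ = 4, so 4 is optimal.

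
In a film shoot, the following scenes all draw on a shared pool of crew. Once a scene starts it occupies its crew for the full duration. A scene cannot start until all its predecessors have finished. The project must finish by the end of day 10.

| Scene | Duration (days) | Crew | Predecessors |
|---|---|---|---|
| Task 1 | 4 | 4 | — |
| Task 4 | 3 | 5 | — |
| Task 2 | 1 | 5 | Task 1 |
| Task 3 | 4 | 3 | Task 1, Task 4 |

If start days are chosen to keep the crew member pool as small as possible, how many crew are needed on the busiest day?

Schedule Task 1@1, Task 4@1, Task 2@5, Task 3@5: d1:9  d2:9  d3:9  d4:4  d5:8  d6:3  d7:3  d8:3  d9:0  d10:0 — peak 9.

9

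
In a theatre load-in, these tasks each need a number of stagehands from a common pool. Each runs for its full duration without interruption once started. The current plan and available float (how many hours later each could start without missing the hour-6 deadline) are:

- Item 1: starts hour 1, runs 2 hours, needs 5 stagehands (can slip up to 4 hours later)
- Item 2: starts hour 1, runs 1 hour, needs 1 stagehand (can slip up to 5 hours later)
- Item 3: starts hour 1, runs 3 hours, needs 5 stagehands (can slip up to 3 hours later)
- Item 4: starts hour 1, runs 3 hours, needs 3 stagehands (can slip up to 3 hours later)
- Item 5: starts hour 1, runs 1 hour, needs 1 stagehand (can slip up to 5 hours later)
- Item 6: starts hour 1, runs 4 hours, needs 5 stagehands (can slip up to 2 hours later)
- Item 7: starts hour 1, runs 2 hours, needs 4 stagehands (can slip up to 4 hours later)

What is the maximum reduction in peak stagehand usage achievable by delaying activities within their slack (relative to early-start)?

12

Early-start peak: h1:24  h2:22  h3:13  h4:5  h5:0  h6:0 ⇒ 24.
Leveled (Item 1@1, Item 2@1, Item 3@1, Item 4@4, Item 5@1, Item 6@3, Item 7@4): h1:12  h2:10  h3:10  h4:12  h5:12  h6:8 ⇒ 12.
Reduction 24 − 12 = 12.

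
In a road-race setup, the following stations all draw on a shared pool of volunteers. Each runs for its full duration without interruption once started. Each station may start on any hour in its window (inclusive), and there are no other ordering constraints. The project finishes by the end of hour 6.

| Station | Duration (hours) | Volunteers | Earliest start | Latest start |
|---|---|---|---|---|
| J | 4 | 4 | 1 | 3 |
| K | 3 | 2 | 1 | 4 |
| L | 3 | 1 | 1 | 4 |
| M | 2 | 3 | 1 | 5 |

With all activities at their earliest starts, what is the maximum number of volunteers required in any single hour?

Early-start schedule: J@1, K@1, L@1, M@1.
Load per hour: hour 1: 10, hour 2: 10, hour 3: 7, hour 4: 4, hour 5: 0, hour 6: 0.
Peak is 10.

10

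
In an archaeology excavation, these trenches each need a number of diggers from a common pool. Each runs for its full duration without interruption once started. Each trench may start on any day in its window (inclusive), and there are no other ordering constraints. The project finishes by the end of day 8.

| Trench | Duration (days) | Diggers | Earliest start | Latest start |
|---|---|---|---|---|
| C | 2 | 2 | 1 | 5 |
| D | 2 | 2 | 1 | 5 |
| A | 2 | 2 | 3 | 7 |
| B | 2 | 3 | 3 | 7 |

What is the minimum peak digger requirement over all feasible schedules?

3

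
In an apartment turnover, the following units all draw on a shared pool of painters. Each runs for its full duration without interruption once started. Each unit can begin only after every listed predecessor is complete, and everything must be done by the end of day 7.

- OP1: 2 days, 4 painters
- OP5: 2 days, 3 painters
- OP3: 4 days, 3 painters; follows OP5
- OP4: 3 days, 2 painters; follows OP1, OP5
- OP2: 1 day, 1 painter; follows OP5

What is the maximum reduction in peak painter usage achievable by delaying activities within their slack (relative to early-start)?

0

Early-start peak: d1:7  d2:7  d3:6  d4:5  d5:5  d6:3  d7:0 ⇒ 7.
Leveled (OP1@1, OP5@1, OP3@3, OP4@3, OP2@3): d1:7  d2:7  d3:6  d4:5  d5:5  d6:3  d7:0 ⇒ 7.
Reduction 7 − 7 = 0.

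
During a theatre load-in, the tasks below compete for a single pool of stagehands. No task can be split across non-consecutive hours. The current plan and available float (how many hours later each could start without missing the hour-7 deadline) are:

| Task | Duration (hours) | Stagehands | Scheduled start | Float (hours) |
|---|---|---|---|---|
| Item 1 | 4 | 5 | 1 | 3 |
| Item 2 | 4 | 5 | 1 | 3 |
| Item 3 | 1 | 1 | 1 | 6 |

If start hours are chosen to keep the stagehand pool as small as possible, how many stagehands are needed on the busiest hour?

Early-start (Item 1@1, Item 2@1, Item 3@1) gives peak 11: h1:11  h2:10  h3:10  h4:10  h5:0  h6:0  h7:0.
Shift Item 3→5.
Schedule Item 1@1, Item 2@1, Item 3@5: h1:10  h2:10  h3:10  h4:10  h5:1  h6:0  h7:0 — peak 10.

10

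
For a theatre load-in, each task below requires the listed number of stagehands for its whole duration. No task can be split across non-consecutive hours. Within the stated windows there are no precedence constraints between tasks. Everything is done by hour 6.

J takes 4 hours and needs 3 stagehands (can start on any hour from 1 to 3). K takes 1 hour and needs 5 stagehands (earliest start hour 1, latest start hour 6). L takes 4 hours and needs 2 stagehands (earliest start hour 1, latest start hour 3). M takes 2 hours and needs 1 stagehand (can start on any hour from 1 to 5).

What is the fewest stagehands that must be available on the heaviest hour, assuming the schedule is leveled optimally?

Early-start (J@1, K@1, L@1, M@1) gives peak 11: h1:11  h2:6  h3:5  h4:5  h5:0  h6:0.
Shift K→5.
Schedule J@1, K@5, L@1, M@1: h1:6  h2:6  h3:5  h4:5  h5:5  h6:0 — peak 6.

6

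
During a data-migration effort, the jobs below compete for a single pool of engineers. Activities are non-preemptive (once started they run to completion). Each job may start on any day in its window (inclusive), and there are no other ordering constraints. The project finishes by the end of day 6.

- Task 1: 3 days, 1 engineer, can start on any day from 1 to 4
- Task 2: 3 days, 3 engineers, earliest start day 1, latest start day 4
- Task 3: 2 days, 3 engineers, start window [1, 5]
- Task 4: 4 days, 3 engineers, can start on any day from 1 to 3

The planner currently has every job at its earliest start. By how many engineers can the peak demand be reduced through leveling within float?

4

Early-start peak: d1:10  d2:10  d3:7  d4:3  d5:0  d6:0 ⇒ 10.
Leveled (Task 1@1, Task 2@4, Task 3@1, Task 4@3): d1:4  d2:4  d3:4  d4:6  d5:6  d6:6 ⇒ 6.
Reduction 10 − 6 = 4.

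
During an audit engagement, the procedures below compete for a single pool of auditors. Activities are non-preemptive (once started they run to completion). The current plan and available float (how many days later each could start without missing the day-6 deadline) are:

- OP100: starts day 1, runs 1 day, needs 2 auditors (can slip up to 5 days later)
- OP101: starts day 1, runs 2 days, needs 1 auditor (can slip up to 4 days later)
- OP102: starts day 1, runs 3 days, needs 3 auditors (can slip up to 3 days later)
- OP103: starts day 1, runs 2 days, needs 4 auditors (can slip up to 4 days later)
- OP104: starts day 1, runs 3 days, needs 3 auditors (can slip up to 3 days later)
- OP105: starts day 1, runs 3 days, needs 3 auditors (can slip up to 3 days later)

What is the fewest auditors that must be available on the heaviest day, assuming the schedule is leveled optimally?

7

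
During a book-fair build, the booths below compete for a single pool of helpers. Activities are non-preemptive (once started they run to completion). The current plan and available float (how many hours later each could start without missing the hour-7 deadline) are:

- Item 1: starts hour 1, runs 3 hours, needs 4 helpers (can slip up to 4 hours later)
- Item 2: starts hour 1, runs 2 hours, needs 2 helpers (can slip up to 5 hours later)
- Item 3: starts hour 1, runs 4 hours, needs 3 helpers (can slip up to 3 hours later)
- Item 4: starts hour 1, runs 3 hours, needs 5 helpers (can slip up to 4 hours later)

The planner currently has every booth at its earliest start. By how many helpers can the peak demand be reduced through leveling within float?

7

Early-start peak: h1:14  h2:14  h3:12  h4:3  h5:0  h6:0  h7:0 ⇒ 14.
Leveled (Item 1@1, Item 2@4, Item 3@1, Item 4@5): h1:7  h2:7  h3:7  h4:5  h5:7  h6:5  h7:5 ⇒ 7.
Reduction 14 − 7 = 7.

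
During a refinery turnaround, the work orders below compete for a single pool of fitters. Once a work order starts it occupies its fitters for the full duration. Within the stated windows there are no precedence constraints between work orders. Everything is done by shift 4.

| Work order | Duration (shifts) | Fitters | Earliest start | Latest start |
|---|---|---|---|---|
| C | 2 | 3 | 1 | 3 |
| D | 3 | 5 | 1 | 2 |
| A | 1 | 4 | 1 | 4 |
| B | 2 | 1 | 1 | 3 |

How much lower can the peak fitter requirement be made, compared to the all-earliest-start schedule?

5

Early-start peak: s1:13  s2:9  s3:5  s4:0 ⇒ 13.
Leveled (C@1, D@1, A@4, B@3): s1:8  s2:8  s3:6  s4:5 ⇒ 8.
Reduction 13 − 8 = 5.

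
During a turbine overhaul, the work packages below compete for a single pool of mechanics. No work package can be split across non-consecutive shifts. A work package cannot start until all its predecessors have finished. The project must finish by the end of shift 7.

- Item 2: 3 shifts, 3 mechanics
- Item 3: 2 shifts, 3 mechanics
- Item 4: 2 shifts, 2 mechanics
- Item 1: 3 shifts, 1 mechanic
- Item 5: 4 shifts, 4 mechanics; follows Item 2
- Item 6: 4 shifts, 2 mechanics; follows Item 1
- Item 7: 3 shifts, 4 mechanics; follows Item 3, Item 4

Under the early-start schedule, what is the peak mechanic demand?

10

Early-start schedule: Item 2@1, Item 3@1, Item 4@1, Item 1@1, Item 5@4, Item 6@4, Item 7@3.
Load per shift: shift 1: 9, shift 2: 9, shift 3: 8, shift 4: 10, shift 5: 10, shift 6: 6, shift 7: 6.
Peak is 10.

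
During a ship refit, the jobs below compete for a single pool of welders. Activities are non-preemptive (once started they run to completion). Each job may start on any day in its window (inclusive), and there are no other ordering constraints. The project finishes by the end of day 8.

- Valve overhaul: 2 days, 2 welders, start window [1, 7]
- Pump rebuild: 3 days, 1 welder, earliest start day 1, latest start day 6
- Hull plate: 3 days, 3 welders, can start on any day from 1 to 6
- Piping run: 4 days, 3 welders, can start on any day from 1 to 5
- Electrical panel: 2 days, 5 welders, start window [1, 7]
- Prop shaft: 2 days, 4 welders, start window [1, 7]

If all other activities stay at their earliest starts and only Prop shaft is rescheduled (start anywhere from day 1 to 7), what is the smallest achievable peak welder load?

Prop shaft@1: d1:18  d2:18  d3:7  d4:3  d5:0  d6:0  d7:0  d8:0 → peak 18
Prop shaft@2: d1:14  d2:18  d3:11  d4:3  d5:0  d6:0  d7:0  d8:0 → peak 18
Prop shaft@3: d1:14  d2:14  d3:11  d4:7  d5:0  d6:0  d7:0  d8:0 → peak 14
Prop shaft@4: d1:14  d2:14  d3:7  d4:7  d5:4  d6:0  d7:0  d8:0 → peak 14
Prop shaft@5: d1:14  d2:14  d3:7  d4:3  d5:4  d6:4  d7:0  d8:0 → peak 14
Prop shaft@6: d1:14  d2:14  d3:7  d4:3  d5:0  d6:4  d7:4  d8:0 → peak 14
Prop shaft@7: d1:14  d2:14  d3:7  d4:3  d5:0  d6:0  d7:4  d8:4 → peak 14
Best is Prop shaft@3, peak 14.

14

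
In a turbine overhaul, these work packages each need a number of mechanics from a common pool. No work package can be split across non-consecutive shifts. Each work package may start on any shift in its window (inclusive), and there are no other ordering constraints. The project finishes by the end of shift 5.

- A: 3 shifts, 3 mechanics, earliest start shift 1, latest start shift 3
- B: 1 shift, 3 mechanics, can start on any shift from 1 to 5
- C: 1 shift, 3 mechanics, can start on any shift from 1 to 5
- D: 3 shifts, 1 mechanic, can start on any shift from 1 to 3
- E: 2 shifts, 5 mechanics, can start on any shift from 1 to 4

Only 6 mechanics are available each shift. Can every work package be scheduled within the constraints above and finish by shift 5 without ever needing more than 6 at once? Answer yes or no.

Schedule A@1, B@1, C@2, D@3, E@4: s1:6  s2:6  s3:4  s4:6  s5:6 — peak 6 ≤ 6.

yes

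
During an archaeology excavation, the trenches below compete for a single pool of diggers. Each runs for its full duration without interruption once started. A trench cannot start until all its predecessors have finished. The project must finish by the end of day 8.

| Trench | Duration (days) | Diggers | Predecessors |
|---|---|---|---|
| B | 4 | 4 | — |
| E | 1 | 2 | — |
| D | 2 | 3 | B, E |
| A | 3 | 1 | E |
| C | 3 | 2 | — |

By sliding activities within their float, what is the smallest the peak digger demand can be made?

5

Early-start (B@1, E@1, D@5, A@2, C@1) gives peak 8: d1:8  d2:7  d3:7  d4:5  d5:3  d6:3  d7:0  d8:0.
Shift B→2, D→6, C→6.
Schedule B@2, E@1, D@6, A@2, C@6: d1:2  d2:5  d3:5  d4:5  d5:4  d6:5  d7:5  d8:2 — peak 5.
Total digger-days = 33 over 8 days ⇒ peak ≥ ⌈33/8⌉ = 5, so 5 is optimal.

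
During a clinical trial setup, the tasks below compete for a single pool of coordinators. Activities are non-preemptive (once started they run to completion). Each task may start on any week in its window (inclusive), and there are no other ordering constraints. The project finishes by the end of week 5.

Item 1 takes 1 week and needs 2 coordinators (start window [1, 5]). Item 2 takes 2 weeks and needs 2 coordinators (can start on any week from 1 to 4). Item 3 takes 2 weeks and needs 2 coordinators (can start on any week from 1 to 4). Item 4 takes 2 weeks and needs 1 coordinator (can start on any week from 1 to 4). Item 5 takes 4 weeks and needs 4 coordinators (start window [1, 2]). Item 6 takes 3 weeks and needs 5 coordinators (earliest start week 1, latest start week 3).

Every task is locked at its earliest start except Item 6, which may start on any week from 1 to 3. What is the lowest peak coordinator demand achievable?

11

Item 6@1: w1:16  w2:14  w3:9  w4:4  w5:0 → peak 16
Item 6@2: w1:11  w2:14  w3:9  w4:9  w5:0 → peak 14
Item 6@3: w1:11  w2:9  w3:9  w4:9  w5:5 → peak 11
Best is Item 6@3, peak 11.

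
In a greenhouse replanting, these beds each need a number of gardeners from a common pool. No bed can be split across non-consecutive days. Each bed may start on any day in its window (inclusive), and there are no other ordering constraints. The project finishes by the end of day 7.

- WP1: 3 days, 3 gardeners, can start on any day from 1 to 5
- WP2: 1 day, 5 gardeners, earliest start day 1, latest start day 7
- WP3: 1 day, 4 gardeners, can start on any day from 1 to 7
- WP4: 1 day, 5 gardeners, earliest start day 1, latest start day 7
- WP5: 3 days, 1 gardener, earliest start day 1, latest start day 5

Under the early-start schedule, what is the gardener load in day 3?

At early start, day 3 has: WP1, WP5.
Demand: 3 + 1 = 4.

4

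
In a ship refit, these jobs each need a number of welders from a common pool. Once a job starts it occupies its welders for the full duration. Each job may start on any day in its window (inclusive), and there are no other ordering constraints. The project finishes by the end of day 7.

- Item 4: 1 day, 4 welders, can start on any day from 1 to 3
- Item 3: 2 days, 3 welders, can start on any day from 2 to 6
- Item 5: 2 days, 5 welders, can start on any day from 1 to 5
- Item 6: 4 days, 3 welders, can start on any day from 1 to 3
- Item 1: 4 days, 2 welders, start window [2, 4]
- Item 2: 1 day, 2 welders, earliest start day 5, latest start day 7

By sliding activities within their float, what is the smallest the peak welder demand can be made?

7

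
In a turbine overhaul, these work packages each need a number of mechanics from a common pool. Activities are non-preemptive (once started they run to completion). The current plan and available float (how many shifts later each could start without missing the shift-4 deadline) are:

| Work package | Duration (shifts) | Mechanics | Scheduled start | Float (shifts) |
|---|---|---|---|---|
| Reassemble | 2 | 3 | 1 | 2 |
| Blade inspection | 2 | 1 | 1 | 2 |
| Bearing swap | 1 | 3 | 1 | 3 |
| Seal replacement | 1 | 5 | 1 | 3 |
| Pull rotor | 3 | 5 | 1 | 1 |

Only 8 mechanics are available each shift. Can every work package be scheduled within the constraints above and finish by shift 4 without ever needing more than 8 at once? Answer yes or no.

The minimum achievable peak is 9; 8 < 9, so no feasible schedule stays within the cap.

no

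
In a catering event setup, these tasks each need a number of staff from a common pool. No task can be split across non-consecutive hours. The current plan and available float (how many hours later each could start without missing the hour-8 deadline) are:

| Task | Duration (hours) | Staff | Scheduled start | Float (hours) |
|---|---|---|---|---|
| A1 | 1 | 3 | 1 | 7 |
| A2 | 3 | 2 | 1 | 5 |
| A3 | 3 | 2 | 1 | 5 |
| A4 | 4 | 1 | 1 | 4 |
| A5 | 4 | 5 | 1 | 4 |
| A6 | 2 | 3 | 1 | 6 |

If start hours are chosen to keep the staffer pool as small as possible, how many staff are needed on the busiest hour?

Early-start (A1@1, A2@1, A3@1, A4@1, A5@1, A6@1) gives peak 16: h1:16  h2:13  h3:10  h4:6  h5:0  h6:0  h7:0  h8:0.
Shift A4→4, A5→4, A6→2.
Schedule A1@1, A2@1, A3@1, A4@4, A5@4, A6@2: h1:7  h2:7  h3:7  h4:6  h5:6  h6:6  h7:6  h8:0 — peak 7.

7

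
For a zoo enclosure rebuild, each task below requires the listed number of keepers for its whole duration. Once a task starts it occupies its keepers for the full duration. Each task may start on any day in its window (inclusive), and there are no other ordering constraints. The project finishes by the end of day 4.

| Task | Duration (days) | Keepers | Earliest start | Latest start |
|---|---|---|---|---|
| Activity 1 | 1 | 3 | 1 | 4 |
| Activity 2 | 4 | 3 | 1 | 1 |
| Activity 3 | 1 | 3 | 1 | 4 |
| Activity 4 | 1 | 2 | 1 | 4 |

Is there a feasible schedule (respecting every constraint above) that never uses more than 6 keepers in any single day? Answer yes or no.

yes

Schedule Activity 1@1, Activity 2@1, Activity 3@2, Activity 4@3: d1:6  d2:6  d3:5  d4:3 — peak 6 ≤ 6.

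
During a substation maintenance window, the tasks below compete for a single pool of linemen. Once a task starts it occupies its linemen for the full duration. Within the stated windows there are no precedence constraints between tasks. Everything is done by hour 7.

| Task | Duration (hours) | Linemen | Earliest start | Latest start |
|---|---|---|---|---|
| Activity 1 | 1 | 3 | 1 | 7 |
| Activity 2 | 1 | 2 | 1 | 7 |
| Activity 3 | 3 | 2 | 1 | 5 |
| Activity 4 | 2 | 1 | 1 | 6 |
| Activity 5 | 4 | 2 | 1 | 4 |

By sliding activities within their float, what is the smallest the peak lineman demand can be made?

4

Early-start (Activity 1@1, Activity 2@1, Activity 3@1, Activity 4@1, Activity 5@1) gives peak 10: h1:10  h2:5  h3:4  h4:2  h5:0  h6:0  h7:0.
Shift Activity 2→2, Activity 3→2, Activity 4→5, Activity 5→3.
Schedule Activity 1@1, Activity 2@2, Activity 3@2, Activity 4@5, Activity 5@3: h1:3  h2:4  h3:4  h4:4  h5:3  h6:3  h7:0 — peak 4.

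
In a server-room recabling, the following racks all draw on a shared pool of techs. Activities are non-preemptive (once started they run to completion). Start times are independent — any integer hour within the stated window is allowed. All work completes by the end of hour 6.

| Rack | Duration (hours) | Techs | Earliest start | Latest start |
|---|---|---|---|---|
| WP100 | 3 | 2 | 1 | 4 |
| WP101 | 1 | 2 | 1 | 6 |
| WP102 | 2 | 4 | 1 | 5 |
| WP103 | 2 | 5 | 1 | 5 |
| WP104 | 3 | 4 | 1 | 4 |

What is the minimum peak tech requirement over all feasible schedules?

8

Early-start (WP100@1, WP101@1, WP102@1, WP103@1, WP104@1) gives peak 17: h1:17  h2:15  h3:6  h4:0  h5:0  h6:0.
Shift WP102→4, WP103→2, WP104→4.
Schedule WP100@1, WP101@1, WP102@4, WP103@2, WP104@4: h1:4  h2:7  h3:7  h4:8  h5:8  h6:4 — peak 8.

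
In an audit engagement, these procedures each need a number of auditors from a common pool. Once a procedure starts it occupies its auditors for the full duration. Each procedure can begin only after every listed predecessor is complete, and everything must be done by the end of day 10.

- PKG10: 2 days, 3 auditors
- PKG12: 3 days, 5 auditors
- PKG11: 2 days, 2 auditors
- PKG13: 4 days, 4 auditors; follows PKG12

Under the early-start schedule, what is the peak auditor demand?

10

Early-start schedule: PKG10@1, PKG12@1, PKG11@1, PKG13@4.
Load per day: day 1: 10, day 2: 10, day 3: 5, day 4: 4, day 5: 4, day 6: 4, day 7: 4, day 8: 0, day 9: 0, day 10: 0.
Peak is 10.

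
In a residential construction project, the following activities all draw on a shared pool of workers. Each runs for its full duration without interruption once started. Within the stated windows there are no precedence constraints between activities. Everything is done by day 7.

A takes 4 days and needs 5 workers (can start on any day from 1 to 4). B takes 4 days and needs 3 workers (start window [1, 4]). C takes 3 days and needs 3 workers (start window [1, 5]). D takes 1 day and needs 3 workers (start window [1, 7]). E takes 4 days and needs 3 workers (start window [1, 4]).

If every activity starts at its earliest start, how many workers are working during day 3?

At early start, day 3 has: A, B, C, E.
Demand: 5 + 3 + 3 + 3 = 14.

14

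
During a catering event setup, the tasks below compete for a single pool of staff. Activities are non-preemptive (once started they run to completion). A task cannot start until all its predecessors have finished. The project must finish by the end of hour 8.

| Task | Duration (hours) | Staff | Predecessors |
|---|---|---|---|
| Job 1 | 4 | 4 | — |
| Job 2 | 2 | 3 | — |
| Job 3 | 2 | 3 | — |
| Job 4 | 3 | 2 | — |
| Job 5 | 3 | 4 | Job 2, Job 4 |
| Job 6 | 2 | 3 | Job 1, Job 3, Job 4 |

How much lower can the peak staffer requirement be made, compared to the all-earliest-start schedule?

5

Early-start peak: h1:12  h2:12  h3:6  h4:8  h5:7  h6:7  h7:0  h8:0 ⇒ 12.
Leveled (Job 1@1, Job 2@1, Job 3@5, Job 4@3, Job 5@6, Job 6@7): h1:7  h2:7  h3:6  h4:6  h5:5  h6:7  h7:7  h8:7 ⇒ 7.
Reduction 12 − 7 = 5.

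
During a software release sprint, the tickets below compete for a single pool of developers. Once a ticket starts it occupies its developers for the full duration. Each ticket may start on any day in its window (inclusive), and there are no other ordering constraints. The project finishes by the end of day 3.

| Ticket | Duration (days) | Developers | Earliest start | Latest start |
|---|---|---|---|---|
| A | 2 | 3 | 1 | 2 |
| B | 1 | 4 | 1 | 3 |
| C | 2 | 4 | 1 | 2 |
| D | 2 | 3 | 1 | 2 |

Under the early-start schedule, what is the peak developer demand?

14

Early-start schedule: A@1, B@1, C@1, D@1.
Load per day: day 1: 14, day 2: 10, day 3: 0.
Peak is 14.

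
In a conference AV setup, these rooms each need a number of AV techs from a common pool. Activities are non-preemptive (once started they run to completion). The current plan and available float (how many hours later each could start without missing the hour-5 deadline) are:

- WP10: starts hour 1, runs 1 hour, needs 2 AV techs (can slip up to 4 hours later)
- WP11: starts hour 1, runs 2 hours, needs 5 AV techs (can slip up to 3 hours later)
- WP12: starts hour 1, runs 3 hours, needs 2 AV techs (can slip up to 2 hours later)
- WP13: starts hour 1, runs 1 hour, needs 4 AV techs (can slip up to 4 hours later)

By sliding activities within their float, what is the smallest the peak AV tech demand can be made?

6

Early-start (WP10@1, WP11@1, WP12@1, WP13@1) gives peak 13: h1:13  h2:7  h3:2  h4:0  h5:0.
Shift WP11→4, WP13→2.
Schedule WP10@1, WP11@4, WP12@1, WP13@2: h1:4  h2:6  h3:2  h4:5  h5:5 — peak 6.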